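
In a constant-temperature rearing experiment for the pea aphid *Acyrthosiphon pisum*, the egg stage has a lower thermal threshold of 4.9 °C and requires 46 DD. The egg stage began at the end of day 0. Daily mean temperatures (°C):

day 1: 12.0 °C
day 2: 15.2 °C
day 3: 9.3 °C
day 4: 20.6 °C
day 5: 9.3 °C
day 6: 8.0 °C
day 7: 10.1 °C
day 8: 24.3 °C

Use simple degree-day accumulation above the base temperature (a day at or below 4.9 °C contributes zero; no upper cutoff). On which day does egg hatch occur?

day 7

Daily DD above 4.9 °C: 7.1, 10.3, 4.4, 15.7, 4.4, 3.1, 5.2, 19.4.
Cumulative: 7.1, 17.4, 21.8, 37.5, 41.9, 45.0, 50.2, 69.6.
The total first reaches 46 DD on day 7.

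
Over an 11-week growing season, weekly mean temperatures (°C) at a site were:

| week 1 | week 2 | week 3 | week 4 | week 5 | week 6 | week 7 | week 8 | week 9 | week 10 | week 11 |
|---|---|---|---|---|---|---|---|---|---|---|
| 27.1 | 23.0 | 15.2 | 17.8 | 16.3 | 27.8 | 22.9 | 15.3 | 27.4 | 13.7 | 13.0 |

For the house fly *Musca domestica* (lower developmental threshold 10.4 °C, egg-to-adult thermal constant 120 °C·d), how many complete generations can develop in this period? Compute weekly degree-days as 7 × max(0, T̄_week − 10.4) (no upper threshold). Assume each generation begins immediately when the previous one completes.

Weekly DD (7 × max(0, T̄ − 10.4)): 116.9, 88.2, 33.6, 51.8, 41.3, 121.8, 87.5, 34.3, 119.0, 23.1, 18.2.
Season total = 735.7 DD.
Complete generations = ⌊735.7 / 120⌋ = 6.

6 generations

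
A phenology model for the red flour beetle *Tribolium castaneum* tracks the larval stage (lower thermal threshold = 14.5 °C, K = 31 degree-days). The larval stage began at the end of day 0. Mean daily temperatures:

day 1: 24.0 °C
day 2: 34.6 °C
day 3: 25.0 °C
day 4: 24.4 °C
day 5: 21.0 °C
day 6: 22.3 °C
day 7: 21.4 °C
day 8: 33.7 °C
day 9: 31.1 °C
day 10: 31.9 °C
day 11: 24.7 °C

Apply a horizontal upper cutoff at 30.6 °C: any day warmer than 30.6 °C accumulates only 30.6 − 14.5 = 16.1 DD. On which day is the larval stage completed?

day 3

Daily DD above 14.5 °C (capped at 16.1): 9.5, 16.1, 10.5, 9.9, 6.5, 7.8, 6.9, 16.1, 16.1, 16.1, 10.2.
Cumulative: 9.5, 25.6, 36.1, 46.0, 52.5, 60.3, 67.2, 83.3, 99.4, 115.5, 125.7.
The total first reaches 31 DD on day 3.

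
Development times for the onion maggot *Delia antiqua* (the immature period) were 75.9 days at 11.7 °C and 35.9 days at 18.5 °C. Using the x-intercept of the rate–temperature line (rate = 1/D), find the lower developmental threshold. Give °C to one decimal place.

5.6 °C

Linear rate model ⇒ the product D·(T − T_b) is constant across temperatures.
75.9·(11.7 − T_b) = 35.9·(18.5 − T_b)
T_b = (75.9·11.7 − 35.9·18.5) / (75.9 − 35.9) = 223.88 / 40.0 = 5.597 °C ≈ 5.6 °C.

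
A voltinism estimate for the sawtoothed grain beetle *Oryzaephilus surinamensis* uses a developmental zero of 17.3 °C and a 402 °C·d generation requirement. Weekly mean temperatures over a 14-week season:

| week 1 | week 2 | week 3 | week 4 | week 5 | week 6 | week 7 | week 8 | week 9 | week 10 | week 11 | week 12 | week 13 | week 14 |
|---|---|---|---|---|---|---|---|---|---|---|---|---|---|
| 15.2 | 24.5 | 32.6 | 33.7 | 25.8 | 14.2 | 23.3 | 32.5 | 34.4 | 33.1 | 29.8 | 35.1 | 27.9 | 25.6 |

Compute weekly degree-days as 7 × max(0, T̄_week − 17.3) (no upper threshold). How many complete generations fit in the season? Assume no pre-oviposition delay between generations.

Weekly DD (7 × max(0, T̄ − 17.3)): 0.0, 50.4, 107.1, 114.8, 59.5, 0.0, 42.0, 106.4, 119.7, 110.6, 87.5, 124.6, 74.2, 58.1.
Season total = 1054.9 DD.
Complete generations = ⌊1054.9 / 402⌋ = 2.

2 generations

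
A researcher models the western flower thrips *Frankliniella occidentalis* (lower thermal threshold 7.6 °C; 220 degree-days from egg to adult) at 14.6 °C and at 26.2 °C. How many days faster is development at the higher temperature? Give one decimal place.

19.6 days

At 14.6 °C: 220 / (14.6 − 7.6) = 220 / 7.0 = 31.429 d.
At 26.2 °C: 220 / (26.2 − 7.6) = 220 / 18.6 = 11.828 d.
Difference = |31.429 − 11.828| = 19.601 ≈ 19.6 days.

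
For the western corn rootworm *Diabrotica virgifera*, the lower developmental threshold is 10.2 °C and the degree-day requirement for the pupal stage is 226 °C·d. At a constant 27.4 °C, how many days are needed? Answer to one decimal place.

Daily accumulation = 27.4 − 10.2 = 17.2 DD/day.
Duration = 226 / 17.2 = 13.140 ≈ 13.1 days.

13.1 days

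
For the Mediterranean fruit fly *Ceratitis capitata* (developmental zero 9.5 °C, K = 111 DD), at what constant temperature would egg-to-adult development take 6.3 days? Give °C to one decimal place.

Required daily accumulation = 111 / 6.3 = 17.619 DD/day.
T = T_base + 17.619 = 9.5 + 17.619 = 27.119 ≈ 27.1 °C.

27.1 °C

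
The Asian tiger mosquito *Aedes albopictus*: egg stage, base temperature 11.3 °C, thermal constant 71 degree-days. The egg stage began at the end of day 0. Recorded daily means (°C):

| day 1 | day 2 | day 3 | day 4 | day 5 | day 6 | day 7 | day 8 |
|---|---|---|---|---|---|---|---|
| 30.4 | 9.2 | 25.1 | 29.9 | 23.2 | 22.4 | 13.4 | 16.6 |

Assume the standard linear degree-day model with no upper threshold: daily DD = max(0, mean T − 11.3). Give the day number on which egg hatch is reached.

day 6

Daily DD above 11.3 °C: 19.1, 0.0, 13.8, 18.6, 11.9, 11.1, 2.1, 5.3.
Cumulative: 19.1, 19.1, 32.9, 51.5, 63.4, 74.5, 76.6, 81.9.
The total first reaches 71 DD on day 6.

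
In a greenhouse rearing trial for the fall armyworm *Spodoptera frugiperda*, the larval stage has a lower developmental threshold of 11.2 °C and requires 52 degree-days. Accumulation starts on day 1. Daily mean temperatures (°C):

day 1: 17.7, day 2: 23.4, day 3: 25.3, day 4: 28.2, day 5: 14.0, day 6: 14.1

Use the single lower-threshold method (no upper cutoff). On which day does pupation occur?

Daily DD above 11.2 °C: 6.5, 12.2, 14.1, 17.0, 2.8, 2.9.
Cumulative: 6.5, 18.7, 32.8, 49.8, 52.6, 55.5.
The total first reaches 52 DD on day 5.

day 5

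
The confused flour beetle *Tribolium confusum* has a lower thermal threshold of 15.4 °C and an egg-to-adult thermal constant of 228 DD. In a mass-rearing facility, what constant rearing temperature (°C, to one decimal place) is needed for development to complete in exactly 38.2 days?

21.4 °C

Required daily accumulation = 228 / 38.2 = 5.969 DD/day.
T = T_base + 5.969 = 15.4 + 5.969 = 21.369 ≈ 21.4 °C.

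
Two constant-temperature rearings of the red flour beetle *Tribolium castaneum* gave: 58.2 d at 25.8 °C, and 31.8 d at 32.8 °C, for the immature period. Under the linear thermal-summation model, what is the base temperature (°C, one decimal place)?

Linear rate model ⇒ the product D·(T − T_b) is constant across temperatures.
58.2·(25.8 − T_b) = 31.8·(32.8 − T_b)
T_b = (58.2·25.8 − 31.8·32.8) / (58.2 − 31.8) = 458.52 / 26.4 = 17.368 °C ≈ 17.4 °C.

17.4 °C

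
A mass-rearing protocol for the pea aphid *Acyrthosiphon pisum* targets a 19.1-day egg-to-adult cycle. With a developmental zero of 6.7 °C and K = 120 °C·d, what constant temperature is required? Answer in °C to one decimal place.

Required daily accumulation = 120 / 19.1 = 6.283 DD/day.
T = T_base + 6.283 = 6.7 + 6.283 = 12.983 ≈ 13.0 °C.

13.0 °C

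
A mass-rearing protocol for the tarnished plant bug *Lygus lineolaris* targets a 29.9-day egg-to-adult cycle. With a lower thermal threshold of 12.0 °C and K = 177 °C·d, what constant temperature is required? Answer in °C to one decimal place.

17.9 °C

Required daily accumulation = 177 / 29.9 = 5.920 DD/day.
T = T_base + 5.920 = 12.0 + 5.920 = 17.920 ≈ 17.9 °C.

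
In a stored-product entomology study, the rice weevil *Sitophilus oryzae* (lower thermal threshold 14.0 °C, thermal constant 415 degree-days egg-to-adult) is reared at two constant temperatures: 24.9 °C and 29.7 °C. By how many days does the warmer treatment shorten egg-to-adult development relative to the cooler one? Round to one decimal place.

11.6 days

At 24.9 °C: 415 / (24.9 − 14.0) = 415 / 10.9 = 38.073 d.
At 29.7 °C: 415 / (29.7 − 14.0) = 415 / 15.7 = 26.433 d.
Difference = |38.073 − 26.433| = 11.640 ≈ 11.6 days.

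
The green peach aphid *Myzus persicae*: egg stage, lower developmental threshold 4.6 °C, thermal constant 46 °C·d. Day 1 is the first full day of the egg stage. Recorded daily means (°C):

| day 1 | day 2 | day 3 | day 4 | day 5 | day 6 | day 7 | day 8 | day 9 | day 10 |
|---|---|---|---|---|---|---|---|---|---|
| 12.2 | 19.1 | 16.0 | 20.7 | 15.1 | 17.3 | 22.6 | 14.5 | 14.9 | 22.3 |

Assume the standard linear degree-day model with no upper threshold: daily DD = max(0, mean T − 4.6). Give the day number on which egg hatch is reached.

Daily DD above 4.6 °C: 7.6, 14.5, 11.4, 16.1, 10.5, 12.7, 18.0, 9.9, 10.3, 17.7.
Cumulative: 7.6, 22.1, 33.5, 49.6, 60.1, 72.8, 90.8, 100.7, 111.0, 128.7.
The total first reaches 46 DD on day 4.

day 4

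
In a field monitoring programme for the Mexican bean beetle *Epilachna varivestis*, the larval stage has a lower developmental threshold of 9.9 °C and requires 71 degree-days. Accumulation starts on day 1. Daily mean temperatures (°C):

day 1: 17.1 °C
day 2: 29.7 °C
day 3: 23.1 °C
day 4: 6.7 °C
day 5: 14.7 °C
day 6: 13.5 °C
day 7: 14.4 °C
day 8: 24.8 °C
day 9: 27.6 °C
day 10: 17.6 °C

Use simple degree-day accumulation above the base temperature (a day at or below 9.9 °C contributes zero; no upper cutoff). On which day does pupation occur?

day 9

Daily DD above 9.9 °C: 7.2, 19.8, 13.2, 0.0, 4.8, 3.6, 4.5, 14.9, 17.7, 7.7.
Cumulative: 7.2, 27.0, 40.2, 40.2, 45.0, 48.6, 53.1, 68.0, 85.7, 93.4.
The total first reaches 71 DD on day 9.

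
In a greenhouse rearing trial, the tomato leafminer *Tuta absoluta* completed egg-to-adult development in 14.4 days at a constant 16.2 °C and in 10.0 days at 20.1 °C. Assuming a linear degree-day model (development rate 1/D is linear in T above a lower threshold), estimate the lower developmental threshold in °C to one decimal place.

7.3 °C

Linear rate model ⇒ the product D·(T − T_b) is constant across temperatures.
14.4·(16.2 − T_b) = 10.0·(20.1 − T_b)
T_b = (14.4·16.2 − 10.0·20.1) / (14.4 − 10.0) = 32.28 / 4.4 = 7.336 °C ≈ 7.3 °C.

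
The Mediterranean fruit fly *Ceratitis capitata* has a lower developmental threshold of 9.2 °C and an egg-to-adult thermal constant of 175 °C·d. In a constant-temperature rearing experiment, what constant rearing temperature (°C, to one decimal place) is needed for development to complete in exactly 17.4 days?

19.3 °C

Required daily accumulation = 175 / 17.4 = 10.057 DD/day.
T = T_base + 10.057 = 9.2 + 10.057 = 19.257 ≈ 19.3 °C.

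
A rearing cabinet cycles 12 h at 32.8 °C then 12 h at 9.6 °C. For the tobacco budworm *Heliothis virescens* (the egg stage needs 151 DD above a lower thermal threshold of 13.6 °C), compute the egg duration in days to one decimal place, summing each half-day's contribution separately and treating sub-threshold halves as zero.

15.7 days

Day half: max(0, 32.8 − 13.6) × 0.5 = 19.2 × 0.5 = 9.60 DD.
Night half: max(0, 9.6 − 13.6) × 0.5 = 0.0 × 0.5 = 0.00 DD.
Per 24 h: 9.60 DD/day.
Duration = 151 / 9.60 = 15.729 ≈ 15.7 days.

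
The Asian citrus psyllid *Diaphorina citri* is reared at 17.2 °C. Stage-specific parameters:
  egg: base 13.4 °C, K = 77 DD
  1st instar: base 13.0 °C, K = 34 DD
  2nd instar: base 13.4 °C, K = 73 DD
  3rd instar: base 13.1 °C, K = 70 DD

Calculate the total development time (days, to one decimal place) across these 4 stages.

64.6 days

egg: 77 / (17.2 − 13.4) = 77 / 3.8 = 20.263 d.
1st instar: 34 / (17.2 − 13.0) = 34 / 4.2 = 8.095 d.
2nd instar: 73 / (17.2 − 13.4) = 73 / 3.8 = 19.211 d.
3rd instar: 70 / (17.2 − 13.1) = 70 / 4.1 = 17.073 d.
Sum = 64.642 ≈ 64.6 days.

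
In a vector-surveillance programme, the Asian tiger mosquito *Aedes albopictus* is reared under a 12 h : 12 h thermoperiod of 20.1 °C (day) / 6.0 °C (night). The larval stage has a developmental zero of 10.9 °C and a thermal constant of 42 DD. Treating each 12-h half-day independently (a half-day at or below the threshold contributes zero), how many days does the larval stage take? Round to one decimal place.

9.1 days

Day half: max(0, 20.1 − 10.9) × 0.5 = 9.2 × 0.5 = 4.60 DD.
Night half: max(0, 6.0 − 10.9) × 0.5 = 0.0 × 0.5 = 0.00 DD.
Per 24 h: 4.60 DD/day.
Duration = 42 / 4.60 = 9.130 ≈ 9.1 days.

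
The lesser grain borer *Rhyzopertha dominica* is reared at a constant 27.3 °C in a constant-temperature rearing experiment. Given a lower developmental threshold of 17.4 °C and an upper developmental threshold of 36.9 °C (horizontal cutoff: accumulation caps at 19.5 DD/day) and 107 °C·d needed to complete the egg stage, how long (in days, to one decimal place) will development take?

Daily accumulation = 27.3 − 17.4 = 9.9 DD/day.
Duration = 107 / 9.9 = 10.808 ≈ 10.8 days.

10.8 days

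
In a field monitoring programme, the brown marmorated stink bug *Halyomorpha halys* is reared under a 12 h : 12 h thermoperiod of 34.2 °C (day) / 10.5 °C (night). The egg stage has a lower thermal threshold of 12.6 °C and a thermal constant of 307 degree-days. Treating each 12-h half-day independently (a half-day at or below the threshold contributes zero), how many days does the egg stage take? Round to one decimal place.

Day half: max(0, 34.2 − 12.6) × 0.5 = 21.6 × 0.5 = 10.80 DD.
Night half: max(0, 10.5 − 12.6) × 0.5 = 0.0 × 0.5 = 0.00 DD.
Per 24 h: 10.80 DD/day.
Duration = 307 / 10.80 = 28.426 ≈ 28.4 days.

28.4 days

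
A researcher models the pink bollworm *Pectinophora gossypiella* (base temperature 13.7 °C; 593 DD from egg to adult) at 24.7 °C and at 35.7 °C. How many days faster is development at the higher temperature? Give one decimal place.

At 24.7 °C: 593 / (24.7 − 13.7) = 593 / 11.0 = 53.909 d.
At 35.7 °C: 593 / (35.7 − 13.7) = 593 / 22.0 = 26.955 d.
Difference = |53.909 − 26.955| = 26.955 ≈ 27.0 days.

27.0 days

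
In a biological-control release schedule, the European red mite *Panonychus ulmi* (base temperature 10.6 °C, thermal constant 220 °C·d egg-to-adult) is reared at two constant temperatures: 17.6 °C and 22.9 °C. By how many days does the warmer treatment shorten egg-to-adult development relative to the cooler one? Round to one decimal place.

At 17.6 °C: 220 / (17.6 − 10.6) = 220 / 7.0 = 31.429 d.
At 22.9 °C: 220 / (22.9 − 10.6) = 220 / 12.3 = 17.886 d.
Difference = |31.429 − 17.886| = 13.542 ≈ 13.5 days.

13.5 days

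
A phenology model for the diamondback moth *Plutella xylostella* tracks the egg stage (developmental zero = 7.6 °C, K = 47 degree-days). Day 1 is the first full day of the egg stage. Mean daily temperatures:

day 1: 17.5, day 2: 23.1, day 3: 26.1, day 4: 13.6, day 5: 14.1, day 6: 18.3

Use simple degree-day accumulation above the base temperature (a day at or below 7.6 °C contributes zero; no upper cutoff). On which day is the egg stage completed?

day 4

Daily DD above 7.6 °C: 9.9, 15.5, 18.5, 6.0, 6.5, 10.7.
Cumulative: 9.9, 25.4, 43.9, 49.9, 56.4, 67.1.
The total first reaches 47 DD on day 4.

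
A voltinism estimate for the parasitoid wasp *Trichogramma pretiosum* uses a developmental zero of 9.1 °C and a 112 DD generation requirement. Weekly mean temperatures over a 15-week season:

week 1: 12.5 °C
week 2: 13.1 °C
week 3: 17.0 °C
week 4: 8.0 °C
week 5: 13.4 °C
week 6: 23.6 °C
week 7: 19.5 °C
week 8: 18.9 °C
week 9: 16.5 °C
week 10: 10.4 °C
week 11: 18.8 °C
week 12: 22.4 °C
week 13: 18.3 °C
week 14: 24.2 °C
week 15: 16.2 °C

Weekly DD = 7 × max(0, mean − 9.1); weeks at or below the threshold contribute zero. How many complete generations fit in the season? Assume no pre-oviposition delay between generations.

7 generations

Weekly DD (7 × max(0, T̄ − 9.1)): 23.8, 28.0, 55.3, 0.0, 30.1, 101.5, 72.8, 68.6, 51.8, 9.1, 67.9, 93.1, 64.4, 105.7, 49.7.
Season total = 821.8 DD.
Complete generations = ⌊821.8 / 112⌋ = 7.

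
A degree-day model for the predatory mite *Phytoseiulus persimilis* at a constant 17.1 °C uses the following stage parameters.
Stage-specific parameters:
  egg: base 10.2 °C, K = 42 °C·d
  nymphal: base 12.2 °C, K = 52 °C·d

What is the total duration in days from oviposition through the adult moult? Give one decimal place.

egg: 42 / (17.1 − 10.2) = 42 / 6.9 = 6.087 d.
nymphal: 52 / (17.1 − 12.2) = 52 / 4.9 = 10.612 d.
Sum = 16.699 ≈ 16.7 days.

16.7 days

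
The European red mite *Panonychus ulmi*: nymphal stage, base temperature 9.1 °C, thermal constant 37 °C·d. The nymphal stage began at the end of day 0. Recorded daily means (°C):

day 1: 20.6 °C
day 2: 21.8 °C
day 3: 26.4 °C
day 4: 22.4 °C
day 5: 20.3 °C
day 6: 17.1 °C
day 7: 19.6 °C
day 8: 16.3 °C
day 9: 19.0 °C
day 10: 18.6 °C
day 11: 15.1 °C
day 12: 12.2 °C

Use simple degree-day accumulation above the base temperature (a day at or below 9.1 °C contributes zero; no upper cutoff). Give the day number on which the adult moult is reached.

day 3

Daily DD above 9.1 °C: 11.5, 12.7, 17.3, 13.3, 11.2, 8.0, 10.5, 7.2, 9.9, 9.5, 6.0, 3.1.
Cumulative: 11.5, 24.2, 41.5, 54.8, 66.0, 74.0, 84.5, 91.7, 101.6, 111.1, 117.1, 120.2.
The total first reaches 37 DD on day 3.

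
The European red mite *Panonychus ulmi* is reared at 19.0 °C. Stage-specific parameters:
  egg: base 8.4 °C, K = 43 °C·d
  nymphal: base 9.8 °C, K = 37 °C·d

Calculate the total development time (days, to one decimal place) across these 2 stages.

8.1 days

egg: 43 / (19.0 − 8.4) = 43 / 10.6 = 4.057 d.
nymphal: 37 / (19.0 − 9.8) = 37 / 9.2 = 4.022 d.
Sum = 8.078 ≈ 8.1 days.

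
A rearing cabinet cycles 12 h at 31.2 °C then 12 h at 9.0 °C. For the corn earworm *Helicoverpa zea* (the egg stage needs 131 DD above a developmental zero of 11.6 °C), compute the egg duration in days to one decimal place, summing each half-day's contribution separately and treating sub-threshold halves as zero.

Day half: max(0, 31.2 − 11.6) × 0.5 = 19.6 × 0.5 = 9.80 DD.
Night half: max(0, 9.0 − 11.6) × 0.5 = 0.0 × 0.5 = 0.00 DD.
Per 24 h: 9.80 DD/day.
Duration = 131 / 9.80 = 13.367 ≈ 13.4 days.

13.4 days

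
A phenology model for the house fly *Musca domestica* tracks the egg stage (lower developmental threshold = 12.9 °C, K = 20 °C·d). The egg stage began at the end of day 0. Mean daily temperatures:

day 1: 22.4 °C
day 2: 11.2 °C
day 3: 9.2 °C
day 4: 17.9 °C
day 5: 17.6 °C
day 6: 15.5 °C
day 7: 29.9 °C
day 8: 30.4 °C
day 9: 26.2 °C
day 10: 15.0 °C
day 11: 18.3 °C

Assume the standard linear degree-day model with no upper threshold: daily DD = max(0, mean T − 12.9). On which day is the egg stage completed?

day 6

Daily DD above 12.9 °C: 9.5, 0.0, 0.0, 5.0, 4.7, 2.6, 17.0, 17.5, 13.3, 2.1, 5.4.
Cumulative: 9.5, 9.5, 9.5, 14.5, 19.2, 21.8, 38.8, 56.3, 69.6, 71.7, 77.1.
The total first reaches 20 DD on day 6.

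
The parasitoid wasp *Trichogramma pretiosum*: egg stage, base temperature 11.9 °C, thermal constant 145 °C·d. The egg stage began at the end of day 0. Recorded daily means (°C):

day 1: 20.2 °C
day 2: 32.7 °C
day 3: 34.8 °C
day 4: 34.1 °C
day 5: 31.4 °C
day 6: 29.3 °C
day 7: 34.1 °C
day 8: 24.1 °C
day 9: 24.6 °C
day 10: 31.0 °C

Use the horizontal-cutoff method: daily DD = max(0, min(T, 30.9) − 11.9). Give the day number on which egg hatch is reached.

Daily DD above 11.9 °C (capped at 19.0): 8.3, 19.0, 19.0, 19.0, 19.0, 17.4, 19.0, 12.2, 12.7, 19.0.
Cumulative: 8.3, 27.3, 46.3, 65.3, 84.3, 101.7, 120.7, 132.9, 145.6, 164.6.
The total first reaches 145 DD on day 9.

day 9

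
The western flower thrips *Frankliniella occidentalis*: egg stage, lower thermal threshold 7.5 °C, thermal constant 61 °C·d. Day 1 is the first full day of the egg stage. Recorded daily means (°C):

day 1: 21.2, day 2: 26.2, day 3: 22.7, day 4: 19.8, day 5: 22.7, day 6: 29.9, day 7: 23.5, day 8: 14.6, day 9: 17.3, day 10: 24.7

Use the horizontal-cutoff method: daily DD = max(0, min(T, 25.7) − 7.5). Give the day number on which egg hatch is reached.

day 5

Daily DD above 7.5 °C (capped at 18.2): 13.7, 18.2, 15.2, 12.3, 15.2, 18.2, 16.0, 7.1, 9.8, 17.2.
Cumulative: 13.7, 31.9, 47.1, 59.4, 74.6, 92.8, 108.8, 115.9, 125.7, 142.9.
The total first reaches 61 DD on day 5.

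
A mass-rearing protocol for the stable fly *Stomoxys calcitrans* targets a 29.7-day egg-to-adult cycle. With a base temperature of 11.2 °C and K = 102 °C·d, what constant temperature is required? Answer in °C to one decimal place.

Required daily accumulation = 102 / 29.7 = 3.434 DD/day.
T = T_base + 3.434 = 11.2 + 3.434 = 14.634 ≈ 14.6 °C.

14.6 °C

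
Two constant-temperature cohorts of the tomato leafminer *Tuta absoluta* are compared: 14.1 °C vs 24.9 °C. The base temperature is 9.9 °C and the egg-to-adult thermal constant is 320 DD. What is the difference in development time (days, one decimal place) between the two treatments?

54.9 days

At 14.1 °C: 320 / (14.1 − 9.9) = 320 / 4.2 = 76.190 d.
At 24.9 °C: 320 / (24.9 − 9.9) = 320 / 15.0 = 21.333 d.
Difference = |76.190 − 21.333| = 54.857 ≈ 54.9 days.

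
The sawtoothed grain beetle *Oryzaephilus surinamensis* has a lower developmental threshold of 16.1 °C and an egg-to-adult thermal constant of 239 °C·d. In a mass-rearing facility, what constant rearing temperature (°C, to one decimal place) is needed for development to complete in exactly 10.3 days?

39.3 °C

Required daily accumulation = 239 / 10.3 = 23.204 DD/day.
T = T_base + 23.204 = 16.1 + 23.204 = 39.304 ≈ 39.3 °C.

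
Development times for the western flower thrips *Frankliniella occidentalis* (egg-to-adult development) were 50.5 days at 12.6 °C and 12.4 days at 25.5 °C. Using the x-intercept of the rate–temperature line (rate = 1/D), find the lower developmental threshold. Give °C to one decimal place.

8.4 °C

Under the model K = D·(T − T_b), so D₁·(T₁ − T_b) = D₂·(T₂ − T_b).
50.5·(12.6 − T_b) = 12.4·(25.5 − T_b)
T_b = (50.5·12.6 − 12.4·25.5) / (50.5 − 12.4) = 320.10 / 38.1 = 8.402 °C ≈ 8.4 °C.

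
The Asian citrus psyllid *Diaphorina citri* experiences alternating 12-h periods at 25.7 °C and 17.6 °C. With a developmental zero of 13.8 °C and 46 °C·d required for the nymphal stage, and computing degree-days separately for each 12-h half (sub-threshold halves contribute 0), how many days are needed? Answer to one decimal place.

5.9 days

Day half: max(0, 25.7 − 13.8) × 0.5 = 11.9 × 0.5 = 5.95 DD.
Night half: max(0, 17.6 − 13.8) × 0.5 = 3.8 × 0.5 = 1.90 DD.
Per 24 h: 7.85 DD/day.
Duration = 46 / 7.85 = 5.860 ≈ 5.9 days.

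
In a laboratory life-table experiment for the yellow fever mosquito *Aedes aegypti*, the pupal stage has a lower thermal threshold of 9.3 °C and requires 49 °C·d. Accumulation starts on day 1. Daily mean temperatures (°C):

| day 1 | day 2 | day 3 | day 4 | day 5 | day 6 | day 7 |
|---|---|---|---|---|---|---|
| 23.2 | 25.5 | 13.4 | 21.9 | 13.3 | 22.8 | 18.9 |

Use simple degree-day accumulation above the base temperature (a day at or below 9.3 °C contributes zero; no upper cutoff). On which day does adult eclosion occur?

day 5

Daily DD above 9.3 °C: 13.9, 16.2, 4.1, 12.6, 4.0, 13.5, 9.6.
Cumulative: 13.9, 30.1, 34.2, 46.8, 50.8, 64.3, 73.9.
The total first reaches 49 DD on day 5.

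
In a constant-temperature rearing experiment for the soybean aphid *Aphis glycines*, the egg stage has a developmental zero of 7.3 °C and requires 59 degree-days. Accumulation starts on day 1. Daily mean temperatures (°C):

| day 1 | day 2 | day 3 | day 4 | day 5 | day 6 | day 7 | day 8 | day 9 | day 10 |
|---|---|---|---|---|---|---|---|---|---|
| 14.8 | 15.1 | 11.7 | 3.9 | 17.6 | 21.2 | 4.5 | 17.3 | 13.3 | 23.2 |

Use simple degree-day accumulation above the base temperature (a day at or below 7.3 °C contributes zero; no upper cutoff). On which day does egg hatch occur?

Daily DD above 7.3 °C: 7.5, 7.8, 4.4, 0.0, 10.3, 13.9, 0.0, 10.0, 6.0, 15.9.
Cumulative: 7.5, 15.3, 19.7, 19.7, 30.0, 43.9, 43.9, 53.9, 59.9, 75.8.
The total first reaches 59 DD on day 9.

day 9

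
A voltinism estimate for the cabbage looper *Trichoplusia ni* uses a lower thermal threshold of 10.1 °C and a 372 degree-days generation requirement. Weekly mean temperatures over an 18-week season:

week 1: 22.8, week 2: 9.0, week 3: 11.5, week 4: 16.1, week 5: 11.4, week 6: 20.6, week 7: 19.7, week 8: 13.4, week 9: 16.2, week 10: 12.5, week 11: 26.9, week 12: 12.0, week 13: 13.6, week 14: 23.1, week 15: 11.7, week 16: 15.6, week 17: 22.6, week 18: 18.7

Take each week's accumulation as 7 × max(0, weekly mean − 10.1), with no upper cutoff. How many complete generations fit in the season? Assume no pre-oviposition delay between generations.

Weekly DD (7 × max(0, T̄ − 10.1)): 88.9, 0.0, 9.8, 42.0, 9.1, 73.5, 67.2, 23.1, 42.7, 16.8, 117.6, 13.3, 24.5, 91.0, 11.2, 38.5, 87.5, 60.2.
Season total = 816.9 DD.
Complete generations = ⌊816.9 / 372⌋ = 2.

2 generations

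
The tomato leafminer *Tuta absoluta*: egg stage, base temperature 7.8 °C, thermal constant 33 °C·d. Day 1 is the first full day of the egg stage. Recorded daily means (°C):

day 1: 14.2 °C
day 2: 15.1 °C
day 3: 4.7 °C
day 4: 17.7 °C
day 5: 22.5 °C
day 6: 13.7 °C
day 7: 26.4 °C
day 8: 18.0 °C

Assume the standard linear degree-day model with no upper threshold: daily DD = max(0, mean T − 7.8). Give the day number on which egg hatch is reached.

Daily DD above 7.8 °C: 6.4, 7.3, 0.0, 9.9, 14.7, 5.9, 18.6, 10.2.
Cumulative: 6.4, 13.7, 13.7, 23.6, 38.3, 44.2, 62.8, 73.0.
The total first reaches 33 DD on day 5.

day 5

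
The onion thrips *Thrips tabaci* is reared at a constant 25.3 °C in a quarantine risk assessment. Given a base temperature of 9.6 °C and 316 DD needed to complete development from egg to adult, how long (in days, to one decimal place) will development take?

20.1 days

Daily accumulation = 25.3 − 9.6 = 15.7 DD/day.
Duration = 316 / 15.7 = 20.127 ≈ 20.1 days.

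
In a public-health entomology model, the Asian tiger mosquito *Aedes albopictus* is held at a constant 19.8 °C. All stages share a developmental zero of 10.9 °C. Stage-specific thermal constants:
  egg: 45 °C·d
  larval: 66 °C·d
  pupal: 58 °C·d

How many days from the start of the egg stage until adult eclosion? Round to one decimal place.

Daily accumulation at 19.8 °C = 19.8 − 10.9 = 8.9 DD/day.
Total K = 45 + 66 + 58 = 169 DD.
Total duration = 169 / 8.9 = 18.989 ≈ 19.0 days.

19.0 days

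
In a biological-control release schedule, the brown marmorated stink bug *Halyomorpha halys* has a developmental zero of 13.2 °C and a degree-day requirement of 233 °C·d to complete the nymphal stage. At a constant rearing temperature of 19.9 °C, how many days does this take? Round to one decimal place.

34.8 days

Daily accumulation = 19.9 − 13.2 = 6.7 DD/day.
Duration = 233 / 6.7 = 34.776 ≈ 34.8 days.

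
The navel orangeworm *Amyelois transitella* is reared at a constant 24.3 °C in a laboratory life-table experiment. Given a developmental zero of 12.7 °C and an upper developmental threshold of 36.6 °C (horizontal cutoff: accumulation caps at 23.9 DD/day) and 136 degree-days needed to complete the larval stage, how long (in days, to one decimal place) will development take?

Daily accumulation = 24.3 − 12.7 = 11.6 DD/day.
Duration = 136 / 11.6 = 11.724 ≈ 11.7 days.

11.7 days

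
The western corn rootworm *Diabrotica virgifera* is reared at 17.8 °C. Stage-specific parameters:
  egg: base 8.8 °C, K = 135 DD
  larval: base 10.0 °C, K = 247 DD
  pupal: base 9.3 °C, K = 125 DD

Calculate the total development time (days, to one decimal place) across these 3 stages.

61.4 days

egg: 135 / (17.8 − 8.8) = 135 / 9.0 = 15.000 d.
larval: 247 / (17.8 − 10.0) = 247 / 7.8 = 31.667 d.
pupal: 125 / (17.8 − 9.3) = 125 / 8.5 = 14.706 d.
Sum = 61.373 ≈ 61.4 days.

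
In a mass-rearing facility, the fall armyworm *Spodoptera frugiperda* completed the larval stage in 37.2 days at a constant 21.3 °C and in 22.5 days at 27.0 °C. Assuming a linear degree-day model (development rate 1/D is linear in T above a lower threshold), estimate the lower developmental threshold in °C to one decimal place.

Under the model K = D·(T − T_b), so D₁·(T₁ − T_b) = D₂·(T₂ − T_b).
37.2·(21.3 − T_b) = 22.5·(27.0 − T_b)
T_b = (37.2·21.3 − 22.5·27.0) / (37.2 − 22.5) = 184.86 / 14.7 = 12.576 °C ≈ 12.6 °C.

12.6 °C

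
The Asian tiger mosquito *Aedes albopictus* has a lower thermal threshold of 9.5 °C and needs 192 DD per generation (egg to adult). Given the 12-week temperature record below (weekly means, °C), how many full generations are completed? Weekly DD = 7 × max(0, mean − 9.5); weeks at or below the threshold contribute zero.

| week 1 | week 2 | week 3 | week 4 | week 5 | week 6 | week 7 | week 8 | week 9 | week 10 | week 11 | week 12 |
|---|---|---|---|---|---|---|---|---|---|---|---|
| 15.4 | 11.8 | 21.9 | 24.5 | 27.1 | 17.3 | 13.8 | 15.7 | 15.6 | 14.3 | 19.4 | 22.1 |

3 generations

Weekly DD (7 × max(0, T̄ − 9.5)): 41.3, 16.1, 86.8, 105.0, 123.2, 54.6, 30.1, 43.4, 42.7, 33.6, 69.3, 88.2.
Season total = 734.3 DD.
Complete generations = ⌊734.3 / 192⌋ = 3.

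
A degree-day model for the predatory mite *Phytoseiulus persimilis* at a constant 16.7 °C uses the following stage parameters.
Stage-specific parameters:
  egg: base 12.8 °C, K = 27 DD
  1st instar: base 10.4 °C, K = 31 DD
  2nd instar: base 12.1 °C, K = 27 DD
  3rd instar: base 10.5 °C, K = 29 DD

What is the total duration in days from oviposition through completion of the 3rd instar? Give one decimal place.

22.4 days

egg: 27 / (16.7 − 12.8) = 27 / 3.9 = 6.923 d.
1st instar: 31 / (16.7 − 10.4) = 31 / 6.3 = 4.921 d.
2nd instar: 27 / (16.7 − 12.1) = 27 / 4.6 = 5.870 d.
3rd instar: 29 / (16.7 − 10.5) = 29 / 6.2 = 4.677 d.
Sum = 22.391 ≈ 22.4 days.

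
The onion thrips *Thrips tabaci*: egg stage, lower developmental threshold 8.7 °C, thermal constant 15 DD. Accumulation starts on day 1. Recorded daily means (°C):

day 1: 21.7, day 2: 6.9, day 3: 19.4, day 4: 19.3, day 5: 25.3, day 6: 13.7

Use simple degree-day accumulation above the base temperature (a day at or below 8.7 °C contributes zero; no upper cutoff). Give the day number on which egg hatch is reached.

day 3

Daily DD above 8.7 °C: 13.0, 0.0, 10.7, 10.6, 16.6, 5.0.
Cumulative: 13.0, 13.0, 23.7, 34.3, 50.9, 55.9.
The total first reaches 15 DD on day 3.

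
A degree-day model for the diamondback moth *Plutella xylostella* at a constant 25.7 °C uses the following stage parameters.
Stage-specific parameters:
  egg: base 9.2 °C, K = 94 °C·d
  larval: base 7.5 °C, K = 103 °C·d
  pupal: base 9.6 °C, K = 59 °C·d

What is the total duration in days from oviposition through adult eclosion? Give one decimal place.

15.0 days

egg: 94 / (25.7 − 9.2) = 94 / 16.5 = 5.697 d.
larval: 103 / (25.7 − 7.5) = 103 / 18.2 = 5.659 d.
pupal: 59 / (25.7 − 9.6) = 59 / 16.1 = 3.665 d.
Sum = 15.021 ≈ 15.0 days.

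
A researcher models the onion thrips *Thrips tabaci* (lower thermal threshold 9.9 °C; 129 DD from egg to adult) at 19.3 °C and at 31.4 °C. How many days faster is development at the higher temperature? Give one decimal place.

7.7 days

At 19.3 °C: 129 / (19.3 − 9.9) = 129 / 9.4 = 13.723 d.
At 31.4 °C: 129 / (31.4 − 9.9) = 129 / 21.5 = 6.000 d.
Difference = |13.723 − 6.000| = 7.723 ≈ 7.7 days.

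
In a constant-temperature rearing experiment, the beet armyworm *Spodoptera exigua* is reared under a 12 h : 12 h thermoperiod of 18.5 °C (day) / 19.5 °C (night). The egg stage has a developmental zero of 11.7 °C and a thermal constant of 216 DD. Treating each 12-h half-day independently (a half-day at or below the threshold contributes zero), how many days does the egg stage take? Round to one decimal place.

Day half: max(0, 18.5 − 11.7) × 0.5 = 6.8 × 0.5 = 3.40 DD.
Night half: max(0, 19.5 − 11.7) × 0.5 = 7.8 × 0.5 = 3.90 DD.
Per 24 h: 7.30 DD/day.
Duration = 216 / 7.30 = 29.589 ≈ 29.6 days.

29.6 days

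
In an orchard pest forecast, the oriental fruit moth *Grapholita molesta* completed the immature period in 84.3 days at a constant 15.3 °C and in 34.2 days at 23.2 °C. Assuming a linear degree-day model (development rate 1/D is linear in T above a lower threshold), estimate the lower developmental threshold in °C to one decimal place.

Linear rate model ⇒ the product D·(T − T_b) is constant across temperatures.
84.3·(15.3 − T_b) = 34.2·(23.2 − T_b)
T_b = (84.3·15.3 − 34.2·23.2) / (84.3 − 34.2) = 496.35 / 50.1 = 9.907 °C ≈ 9.9 °C.

9.9 °C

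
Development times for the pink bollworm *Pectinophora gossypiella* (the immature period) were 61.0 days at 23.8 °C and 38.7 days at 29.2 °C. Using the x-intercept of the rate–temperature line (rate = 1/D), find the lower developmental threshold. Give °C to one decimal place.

Under the model K = D·(T − T_b), so D₁·(T₁ − T_b) = D₂·(T₂ − T_b).
61.0·(23.8 − T_b) = 38.7·(29.2 − T_b)
T_b = (61.0·23.8 − 38.7·29.2) / (61.0 − 38.7) = 321.76 / 22.3 = 14.429 °C ≈ 14.4 °C.

14.4 °C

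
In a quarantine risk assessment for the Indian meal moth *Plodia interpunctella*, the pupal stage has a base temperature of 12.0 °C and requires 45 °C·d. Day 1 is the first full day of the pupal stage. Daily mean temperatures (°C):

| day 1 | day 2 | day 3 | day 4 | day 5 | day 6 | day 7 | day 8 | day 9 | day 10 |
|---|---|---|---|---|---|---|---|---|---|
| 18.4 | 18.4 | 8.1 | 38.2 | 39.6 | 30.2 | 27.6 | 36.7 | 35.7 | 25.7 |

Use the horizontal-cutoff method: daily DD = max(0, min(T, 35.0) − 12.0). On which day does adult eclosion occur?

day 5

Daily DD above 12.0 °C (capped at 23.0): 6.4, 6.4, 0.0, 23.0, 23.0, 18.2, 15.6, 23.0, 23.0, 13.7.
Cumulative: 6.4, 12.8, 12.8, 35.8, 58.8, 77.0, 92.6, 115.6, 138.6, 152.3.
The total first reaches 45 DD on day 5.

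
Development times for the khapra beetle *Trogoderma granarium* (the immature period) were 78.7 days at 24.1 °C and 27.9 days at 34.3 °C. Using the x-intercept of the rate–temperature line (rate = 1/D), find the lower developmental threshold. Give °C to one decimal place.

18.5 °C

Linear rate model ⇒ the product D·(T − T_b) is constant across temperatures.
78.7·(24.1 − T_b) = 27.9·(34.3 − T_b)
T_b = (78.7·24.1 − 27.9·34.3) / (78.7 − 27.9) = 939.70 / 50.8 = 18.498 °C ≈ 18.5 °C.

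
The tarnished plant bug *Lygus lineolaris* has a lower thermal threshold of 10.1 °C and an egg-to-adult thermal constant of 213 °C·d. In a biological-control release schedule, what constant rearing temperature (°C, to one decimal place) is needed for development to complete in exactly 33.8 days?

Required daily accumulation = 213 / 33.8 = 6.302 DD/day.
T = T_base + 6.302 = 10.1 + 6.302 = 16.402 ≈ 16.4 °C.

16.4 °C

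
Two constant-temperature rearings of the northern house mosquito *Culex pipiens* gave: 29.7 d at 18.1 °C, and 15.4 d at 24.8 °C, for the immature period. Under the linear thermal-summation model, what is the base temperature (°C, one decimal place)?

10.9 °C

Linear rate model ⇒ the product D·(T − T_b) is constant across temperatures.
29.7·(18.1 − T_b) = 15.4·(24.8 − T_b)
T_b = (29.7·18.1 − 15.4·24.8) / (29.7 − 15.4) = 155.65 / 14.3 = 10.885 °C ≈ 10.9 °C.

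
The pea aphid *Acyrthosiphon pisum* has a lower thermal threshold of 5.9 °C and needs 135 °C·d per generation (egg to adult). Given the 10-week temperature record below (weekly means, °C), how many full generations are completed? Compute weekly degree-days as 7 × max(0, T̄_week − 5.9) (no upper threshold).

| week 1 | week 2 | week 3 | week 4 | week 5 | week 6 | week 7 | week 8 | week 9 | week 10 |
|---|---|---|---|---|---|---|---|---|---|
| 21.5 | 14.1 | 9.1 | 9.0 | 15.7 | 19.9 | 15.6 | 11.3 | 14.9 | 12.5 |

4 generations

Weekly DD (7 × max(0, T̄ − 5.9)): 109.2, 57.4, 22.4, 21.7, 68.6, 98.0, 67.9, 37.8, 63.0, 46.2.
Season total = 592.2 DD.
Complete generations = ⌊592.2 / 135⌋ = 4.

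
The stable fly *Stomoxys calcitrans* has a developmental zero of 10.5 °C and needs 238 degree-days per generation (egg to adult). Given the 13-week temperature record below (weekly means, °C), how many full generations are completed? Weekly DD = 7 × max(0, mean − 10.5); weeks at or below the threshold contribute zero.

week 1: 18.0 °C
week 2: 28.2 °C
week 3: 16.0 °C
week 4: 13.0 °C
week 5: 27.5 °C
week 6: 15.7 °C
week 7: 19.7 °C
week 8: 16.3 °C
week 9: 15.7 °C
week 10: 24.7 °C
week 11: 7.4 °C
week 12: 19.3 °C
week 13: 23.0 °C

Weekly DD (7 × max(0, T̄ − 10.5)): 52.5, 123.9, 38.5, 17.5, 119.0, 36.4, 64.4, 40.6, 36.4, 99.4, 0.0, 61.6, 87.5.
Season total = 777.7 DD.
Complete generations = ⌊777.7 / 238⌋ = 3.

3 generations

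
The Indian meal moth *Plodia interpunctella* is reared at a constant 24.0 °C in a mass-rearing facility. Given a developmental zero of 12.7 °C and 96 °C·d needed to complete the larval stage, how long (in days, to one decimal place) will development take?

8.5 days

Daily accumulation = 24.0 − 12.7 = 11.3 DD/day.
Duration = 96 / 11.3 = 8.496 ≈ 8.5 days.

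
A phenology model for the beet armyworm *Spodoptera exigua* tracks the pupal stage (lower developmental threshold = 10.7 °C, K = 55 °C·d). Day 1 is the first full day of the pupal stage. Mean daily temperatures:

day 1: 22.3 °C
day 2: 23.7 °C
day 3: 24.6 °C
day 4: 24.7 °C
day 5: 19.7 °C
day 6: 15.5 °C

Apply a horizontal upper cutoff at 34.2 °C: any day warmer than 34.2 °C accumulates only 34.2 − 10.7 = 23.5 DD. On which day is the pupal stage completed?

Daily DD above 10.7 °C (capped at 23.5): 11.6, 13.0, 13.9, 14.0, 9.0, 4.8.
Cumulative: 11.6, 24.6, 38.5, 52.5, 61.5, 66.3.
The total first reaches 55 DD on day 5.

day 5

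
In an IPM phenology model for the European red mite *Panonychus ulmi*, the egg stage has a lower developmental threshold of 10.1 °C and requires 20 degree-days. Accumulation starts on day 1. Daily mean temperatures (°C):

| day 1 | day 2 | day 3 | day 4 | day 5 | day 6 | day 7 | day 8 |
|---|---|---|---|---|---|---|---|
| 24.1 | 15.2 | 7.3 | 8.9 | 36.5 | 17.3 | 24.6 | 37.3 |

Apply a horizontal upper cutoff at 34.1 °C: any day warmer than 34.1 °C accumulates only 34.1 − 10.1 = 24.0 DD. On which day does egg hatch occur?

day 5

Daily DD above 10.1 °C (capped at 24.0): 14.0, 5.1, 0.0, 0.0, 24.0, 7.2, 14.5, 24.0.
Cumulative: 14.0, 19.1, 19.1, 19.1, 43.1, 50.3, 64.8, 88.8.
The total first reaches 20 DD on day 5.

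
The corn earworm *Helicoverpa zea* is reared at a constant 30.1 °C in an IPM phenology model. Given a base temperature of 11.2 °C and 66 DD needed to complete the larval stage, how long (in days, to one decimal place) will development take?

Daily accumulation = 30.1 − 11.2 = 18.9 DD/day.
Duration = 66 / 18.9 = 3.492 ≈ 3.5 days.

3.5 days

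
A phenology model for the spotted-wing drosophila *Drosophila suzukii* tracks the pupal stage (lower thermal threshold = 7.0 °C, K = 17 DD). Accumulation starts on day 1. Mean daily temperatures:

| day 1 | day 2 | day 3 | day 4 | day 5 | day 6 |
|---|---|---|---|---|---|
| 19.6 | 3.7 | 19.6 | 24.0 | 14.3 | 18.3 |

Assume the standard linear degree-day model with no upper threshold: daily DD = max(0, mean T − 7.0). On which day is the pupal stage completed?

Daily DD above 7.0 °C: 12.6, 0.0, 12.6, 17.0, 7.3, 11.3.
Cumulative: 12.6, 12.6, 25.2, 42.2, 49.5, 60.8.
The total first reaches 17 DD on day 3.

day 3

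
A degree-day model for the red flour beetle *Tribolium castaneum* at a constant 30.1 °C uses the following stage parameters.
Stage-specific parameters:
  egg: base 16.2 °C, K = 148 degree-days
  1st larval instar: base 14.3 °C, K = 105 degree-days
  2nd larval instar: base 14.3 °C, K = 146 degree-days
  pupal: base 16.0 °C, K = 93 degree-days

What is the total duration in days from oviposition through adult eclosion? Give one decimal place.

33.1 days

egg: 148 / (30.1 − 16.2) = 148 / 13.9 = 10.647 d.
1st larval instar: 105 / (30.1 − 14.3) = 105 / 15.8 = 6.646 d.
2nd larval instar: 146 / (30.1 − 14.3) = 146 / 15.8 = 9.241 d.
pupal: 93 / (30.1 − 16.0) = 93 / 14.1 = 6.596 d.
Sum = 33.129 ≈ 33.1 days.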